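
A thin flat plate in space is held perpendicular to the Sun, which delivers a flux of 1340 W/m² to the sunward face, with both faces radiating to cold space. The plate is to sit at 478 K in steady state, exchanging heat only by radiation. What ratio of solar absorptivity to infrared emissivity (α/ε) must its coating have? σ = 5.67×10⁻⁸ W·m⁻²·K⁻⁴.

Balance: αS·A = εσ·2A·T⁴ ⇒ α/ε = 2σT⁴/S.
α/ε = 2·5.67×10⁻⁸·(478)⁴/1340 = 2·5.67×10⁻⁸·5.220×10¹⁰/1340.

α/ε ≈ 4.42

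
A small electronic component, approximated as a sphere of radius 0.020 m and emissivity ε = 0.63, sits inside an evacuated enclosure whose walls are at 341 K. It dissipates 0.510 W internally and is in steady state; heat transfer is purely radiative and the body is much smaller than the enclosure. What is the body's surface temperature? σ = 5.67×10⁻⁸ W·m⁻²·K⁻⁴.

T ≈ 358 K

For a small grey body in a large enclosure, net radiated power = εσA(T⁴ − T_w⁴).
Steady state: P = εσA(T⁴ − T_w⁴) with A = 4πr² = 0.005027 m².
T⁴ = P/(εσA) + T_w⁴ = 0.510/(0.63·5.67×10⁻⁸·0.005027) + (341)⁴
    = 2.840×10⁹ + 1.352×10¹⁰ = 1.636×10¹⁰ K⁴.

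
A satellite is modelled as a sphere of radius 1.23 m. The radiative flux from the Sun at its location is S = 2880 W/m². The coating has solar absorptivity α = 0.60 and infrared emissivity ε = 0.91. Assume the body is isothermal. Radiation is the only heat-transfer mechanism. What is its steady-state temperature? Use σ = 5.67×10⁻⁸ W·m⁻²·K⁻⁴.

T ≈ 302 K

At equilibrium, absorbed power = emitted power.
Absorbing cross-section = πr² = 4.753 m²; emitting surface = 4πr² = 19.01 m² (ratio 4).
αS·A_cross = εσ·A_surf·T⁴  ⇒  T⁴ = αS/(ε·4σ).
T⁴ = 0.600·2880/(0.91·4·5.67×10⁻⁸) = 8.373×10⁹ K⁴.
T = (8.373×10⁹)^(1/4).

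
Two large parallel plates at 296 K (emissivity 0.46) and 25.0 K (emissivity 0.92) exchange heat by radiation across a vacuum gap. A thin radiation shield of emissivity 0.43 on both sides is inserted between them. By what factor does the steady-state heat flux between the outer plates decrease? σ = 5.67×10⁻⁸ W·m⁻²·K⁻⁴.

factor ≈ 2.61

Without shield: q₀ = σΔ(T⁴)/(1/ε₁+1/ε₂−1) with denominator 2.261.
With shield the two gaps are in series; the resistances add: (1/ε₁+1/ε_s−1)+(1/ε_s+1/ε₂−1) = 3.499+2.413 = 5.912.
Heat-flux ratio q₀/q = 5.912/2.261.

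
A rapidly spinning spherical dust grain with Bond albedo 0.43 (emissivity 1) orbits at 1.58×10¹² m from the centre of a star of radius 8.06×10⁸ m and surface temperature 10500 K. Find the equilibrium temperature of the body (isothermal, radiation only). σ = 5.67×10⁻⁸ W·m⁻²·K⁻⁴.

T ≈ 146 K

The star's surface emits σT_*⁴; at distance d the flux is S = σT_*⁴(R_*/d)².
S = 5.67×10⁻⁸·(10500)⁴·(8.06×10⁸/1.58×10¹²)² = 179.3 W/m².
For an isothermal sphere T⁴ = (1−a)S/(4σ) = 4.507×10⁸ K⁴.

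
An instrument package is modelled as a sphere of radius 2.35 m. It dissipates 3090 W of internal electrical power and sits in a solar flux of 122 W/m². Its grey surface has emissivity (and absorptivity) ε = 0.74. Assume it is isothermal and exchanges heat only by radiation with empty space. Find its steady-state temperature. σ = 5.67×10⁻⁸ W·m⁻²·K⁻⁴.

T ≈ 200 K

At steady state, absorbed solar power + internal power = radiated power.
Absorbed: α·S·A_cross = 0.74·122·17.35 = 1566 W (cross-section πr²).
Total input = 1566 + 3090 = 4656 W.
Radiated: εσ·A_surf·T⁴ with A_surf = 4πr² = 69.40 m².
T⁴ = 4656/(0.74·5.67×10⁻⁸·69.40) = 1.599×10⁹ K⁴.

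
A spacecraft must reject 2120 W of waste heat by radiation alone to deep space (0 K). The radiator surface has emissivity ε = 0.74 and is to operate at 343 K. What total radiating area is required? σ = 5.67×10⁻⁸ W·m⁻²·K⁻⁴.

A ≈ 3.65 m²

P = εσA T⁴ ⇒ A = P/(εσT⁴).
T⁴ = 1.384×10¹⁰ K⁴.
A = 2120/(0.74 × 5.67×10⁻⁸ × 1.384×10¹⁰).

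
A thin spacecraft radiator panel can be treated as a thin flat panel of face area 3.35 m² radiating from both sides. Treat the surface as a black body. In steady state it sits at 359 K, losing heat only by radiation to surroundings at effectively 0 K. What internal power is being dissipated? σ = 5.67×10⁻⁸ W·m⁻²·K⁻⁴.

P ≈ 6310 W

Steady state: P = εσA T⁴.
A = 2·3.35 = 6.700 m²; T⁴ = (359)⁴ = 1.661×10¹⁰ K⁴.
P = 1.0 × 5.67×10⁻⁸ × 6.700 × 1.661×10¹⁰.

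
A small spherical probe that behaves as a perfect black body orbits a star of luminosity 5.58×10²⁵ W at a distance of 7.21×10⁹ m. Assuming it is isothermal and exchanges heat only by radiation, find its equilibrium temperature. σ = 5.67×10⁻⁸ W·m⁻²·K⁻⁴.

First find the stellar flux at distance d: S = L/(4πd²) = 5.58×10²⁵/(4π·(7.21×10⁹)²) = 85420 W/m².
For an isothermal sphere, absorbed (1−a)S·πr² = emitted σ·4πr²·T⁴, so T⁴ = (1−a)S/(4σ).
T⁴ = 1.00·85420/(4·5.67×10⁻⁸) = 3.766×10¹¹ K⁴.

T ≈ 783 K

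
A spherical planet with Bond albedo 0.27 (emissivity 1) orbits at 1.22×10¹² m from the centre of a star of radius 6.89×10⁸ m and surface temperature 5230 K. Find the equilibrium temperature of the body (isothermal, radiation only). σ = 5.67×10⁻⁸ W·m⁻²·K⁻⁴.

The star's surface emits σT_*⁴; at distance d the flux is S = σT_*⁴(R_*/d)².
S = 5.67×10⁻⁸·(5230)⁴·(6.89×10⁸/1.22×10¹²)² = 13.53 W/m².
For an isothermal sphere T⁴ = (1−a)S/(4σ) = 4.355×10⁷ K⁴.

T ≈ 81.2 K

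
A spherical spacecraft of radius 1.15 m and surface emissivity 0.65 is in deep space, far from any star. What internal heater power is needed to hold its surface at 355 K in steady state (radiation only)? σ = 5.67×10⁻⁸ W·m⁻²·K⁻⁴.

P ≈ 9730 W

P = εσ·4πr²·T⁴.
4πr² = 16.62 m²; T⁴ = 1.588×10¹⁰ K⁴.
P = 0.65·5.67×10⁻⁸·16.62·1.588×10¹⁰.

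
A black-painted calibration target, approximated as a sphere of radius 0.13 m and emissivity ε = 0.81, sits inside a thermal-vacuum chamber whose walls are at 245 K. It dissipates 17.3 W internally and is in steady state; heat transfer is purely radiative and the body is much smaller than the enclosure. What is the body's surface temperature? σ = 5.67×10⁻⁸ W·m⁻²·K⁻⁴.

T ≈ 271 K

For a small grey body in a large enclosure, net radiated power = εσA(T⁴ − T_w⁴).
Steady state: P = εσA(T⁴ − T_w⁴) with A = 4πr² = 0.2124 m².
T⁴ = P/(εσA) + T_w⁴ = 17.3/(0.81·5.67×10⁻⁸·0.2124) + (245)⁴
    = 1.774×10⁹ + 3.603×10⁹ = 5.377×10⁹ K⁴.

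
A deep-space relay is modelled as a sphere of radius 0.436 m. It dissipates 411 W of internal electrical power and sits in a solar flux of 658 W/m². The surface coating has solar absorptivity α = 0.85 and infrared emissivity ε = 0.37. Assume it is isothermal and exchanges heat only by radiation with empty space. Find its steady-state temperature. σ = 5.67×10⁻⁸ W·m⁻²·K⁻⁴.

T ≈ 349 K

At steady state, absorbed solar power + internal power = radiated power.
Absorbed: α·S·A_cross = 0.85·658·0.5972 = 334.0 W (cross-section πr²).
Total input = 334.0 + 411 = 745.0 W.
Radiated: εσ·A_surf·T⁴ with A_surf = 4πr² = 2.389 m².
T⁴ = 745.0/(0.37·5.67×10⁻⁸·2.389) = 1.487×10¹⁰ K⁴.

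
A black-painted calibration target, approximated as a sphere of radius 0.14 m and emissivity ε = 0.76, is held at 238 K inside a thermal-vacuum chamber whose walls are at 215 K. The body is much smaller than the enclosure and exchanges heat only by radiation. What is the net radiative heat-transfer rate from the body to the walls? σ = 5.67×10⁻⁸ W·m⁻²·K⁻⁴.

P_net ≈ 11.4 W

For a small grey body in a large enclosure: P_net = εσA(T_body⁴ − T_wall⁴).
A = 4πr² = 0.2463 m²; T_body⁴ − T_wall⁴ = 3.209×10⁹ − 2.137×10⁹ = 1.072×10⁹ K⁴.
|P_net| = 0.76·5.67×10⁻⁸·0.2463·1.072×10⁹.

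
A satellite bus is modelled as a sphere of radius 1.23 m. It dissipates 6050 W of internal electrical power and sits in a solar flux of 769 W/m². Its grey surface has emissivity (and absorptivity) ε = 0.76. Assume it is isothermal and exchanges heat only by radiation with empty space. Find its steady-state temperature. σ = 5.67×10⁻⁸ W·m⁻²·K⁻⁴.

T ≈ 322 K

At steady state, absorbed solar power + internal power = radiated power.
Absorbed: α·S·A_cross = 0.76·769·4.753 = 2778 W (cross-section πr²).
Total input = 2778 + 6050 = 8828 W.
Radiated: εσ·A_surf·T⁴ with A_surf = 4πr² = 19.01 m².
T⁴ = 8828/(0.76·5.67×10⁻⁸·19.01) = 1.078×10¹⁰ K⁴.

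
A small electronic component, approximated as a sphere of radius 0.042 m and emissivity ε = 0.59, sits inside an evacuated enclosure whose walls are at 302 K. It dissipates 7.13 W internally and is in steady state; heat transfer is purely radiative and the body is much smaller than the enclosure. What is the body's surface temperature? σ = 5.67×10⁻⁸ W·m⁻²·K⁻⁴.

T ≈ 366 K

For a small grey body in a large enclosure, net radiated power = εσA(T⁴ − T_w⁴).
Steady state: P = εσA(T⁴ − T_w⁴) with A = 4πr² = 0.02217 m².
T⁴ = P/(εσA) + T_w⁴ = 7.13/(0.59·5.67×10⁻⁸·0.02217) + (302)⁴
    = 9.615×10⁹ + 8.318×10⁹ = 1.793×10¹⁰ K⁴.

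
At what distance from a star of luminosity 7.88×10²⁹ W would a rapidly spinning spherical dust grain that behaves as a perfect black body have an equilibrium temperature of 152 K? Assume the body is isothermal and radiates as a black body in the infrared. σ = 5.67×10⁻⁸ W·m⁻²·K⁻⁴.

d ≈ 2.28×10¹³ m

For an isothermal black-emitting sphere, (1−a)S·πr² = σ·4πr²·T⁴ ⇒ S = 4σT⁴/(1−a).
S = 4·5.67×10⁻⁸·(152)⁴/1.00 = 121.1 W/m².
Flux falls as S = L/(4πd²), so d = √(L/(4πS)) = √(7.88×10²⁹/(4π·121.1)).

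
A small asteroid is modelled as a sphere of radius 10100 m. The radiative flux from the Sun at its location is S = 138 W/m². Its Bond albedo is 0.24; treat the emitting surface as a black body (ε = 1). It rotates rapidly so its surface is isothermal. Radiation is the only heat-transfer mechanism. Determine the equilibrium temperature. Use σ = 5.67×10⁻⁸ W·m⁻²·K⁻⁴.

At equilibrium, absorbed power = emitted power.
Absorbing cross-section = πr² = 3.205×10⁸ m²; emitting surface = 4πr² = 1.282×10⁹ m² (ratio 4).
(1−a)S·A_cross = εσ·A_surf·T⁴  ⇒  T⁴ = (1−a)S/(4σ).
T⁴ = 0.760·138/(4·5.67×10⁻⁸) = 4.624×10⁸ K⁴.
T = (4.624×10⁸)^(1/4).

T ≈ 147 K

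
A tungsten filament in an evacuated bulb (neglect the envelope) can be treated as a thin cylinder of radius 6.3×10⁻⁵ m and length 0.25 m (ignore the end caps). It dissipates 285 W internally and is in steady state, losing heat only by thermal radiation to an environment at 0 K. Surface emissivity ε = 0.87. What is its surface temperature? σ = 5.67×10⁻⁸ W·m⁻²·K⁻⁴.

T ≈ 2760 K

Steady state: internal power = radiated power, P = εσA T⁴.
Radiating area A = 2πrL = 9.896×10⁻⁵ m².
T⁴ = P/(εσA) = 285/(0.87·5.67×10⁻⁸·9.896×10⁻⁵) = 5.838×10¹³ K⁴.
T = (5.838×10¹³)^(1/4).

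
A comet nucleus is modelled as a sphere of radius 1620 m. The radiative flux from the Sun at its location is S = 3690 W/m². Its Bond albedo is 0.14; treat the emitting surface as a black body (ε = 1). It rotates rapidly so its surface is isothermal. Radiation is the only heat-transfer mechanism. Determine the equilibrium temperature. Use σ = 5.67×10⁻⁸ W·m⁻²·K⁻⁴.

At equilibrium, absorbed power = emitted power.
Absorbing cross-section = πr² = 8.245×10⁶ m²; emitting surface = 4πr² = 3.298×10⁷ m² (ratio 4).
(1−a)S·A_cross = εσ·A_surf·T⁴  ⇒  T⁴ = (1−a)S/(4σ).
T⁴ = 0.860·3690/(4·5.67×10⁻⁸) = 1.399×10¹⁰ K⁴.
T = (1.399×10¹⁰)^(1/4).

T ≈ 344 K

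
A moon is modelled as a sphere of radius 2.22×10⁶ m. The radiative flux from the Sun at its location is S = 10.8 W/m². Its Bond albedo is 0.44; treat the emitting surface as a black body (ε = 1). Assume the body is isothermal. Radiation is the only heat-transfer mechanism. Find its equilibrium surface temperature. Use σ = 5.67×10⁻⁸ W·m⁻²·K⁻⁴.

At equilibrium, absorbed power = emitted power.
Absorbing cross-section = πr² = 1.548×10¹³ m²; emitting surface = 4πr² = 6.193×10¹³ m² (ratio 4).
(1−a)S·A_cross = εσ·A_surf·T⁴  ⇒  T⁴ = (1−a)S/(4σ).
T⁴ = 0.560·10.8/(4·5.67×10⁻⁸) = 2.667×10⁷ K⁴.
T = (2.667×10⁷)^(1/4).

T ≈ 71.9 K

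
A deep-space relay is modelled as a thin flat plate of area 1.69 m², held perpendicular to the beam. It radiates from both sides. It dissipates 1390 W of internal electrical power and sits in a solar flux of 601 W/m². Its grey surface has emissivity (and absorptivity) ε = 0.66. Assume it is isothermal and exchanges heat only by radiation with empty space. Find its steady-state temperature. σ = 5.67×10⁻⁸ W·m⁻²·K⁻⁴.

T ≈ 357 K

At steady state, absorbed solar power + internal power = radiated power.
Absorbed: α·S·A_cross = 0.66·601·1.690 = 670.4 W (cross-section A).
Total input = 670.4 + 1390 = 2060 W.
Radiated: εσ·A_surf·T⁴ with A_surf = 2A = 3.380 m².
T⁴ = 2060/(0.66·5.67×10⁻⁸·3.380) = 1.629×10¹⁰ K⁴.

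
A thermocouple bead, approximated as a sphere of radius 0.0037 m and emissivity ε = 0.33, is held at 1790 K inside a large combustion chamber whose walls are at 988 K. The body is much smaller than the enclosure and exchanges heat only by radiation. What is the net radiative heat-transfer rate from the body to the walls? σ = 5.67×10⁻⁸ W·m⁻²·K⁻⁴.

P_net ≈ 30.0 W

For a small grey body in a large enclosure: P_net = εσA(T_body⁴ − T_wall⁴).
A = 4πr² = 1.720×10⁻⁴ m²; T_body⁴ − T_wall⁴ = 1.027×10¹³ − 9.529×10¹¹ = 9.313×10¹² K⁴.
|P_net| = 0.33·5.67×10⁻⁸·1.720×10⁻⁴·9.313×10¹².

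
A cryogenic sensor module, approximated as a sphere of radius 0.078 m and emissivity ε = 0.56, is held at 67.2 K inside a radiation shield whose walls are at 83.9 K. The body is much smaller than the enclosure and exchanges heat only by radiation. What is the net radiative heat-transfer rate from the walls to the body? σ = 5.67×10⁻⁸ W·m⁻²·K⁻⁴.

For a small grey body in a large enclosure: P_net = εσA(T_body⁴ − T_wall⁴).
A = 4πr² = 0.07645 m²; T_body⁴ − T_wall⁴ = 2.039×10⁷ − 4.955×10⁷ = -2.916×10⁷ K⁴.
|P_net| = 0.56·5.67×10⁻⁸·0.07645·2.916×10⁷.

P_net ≈ 0.0708 W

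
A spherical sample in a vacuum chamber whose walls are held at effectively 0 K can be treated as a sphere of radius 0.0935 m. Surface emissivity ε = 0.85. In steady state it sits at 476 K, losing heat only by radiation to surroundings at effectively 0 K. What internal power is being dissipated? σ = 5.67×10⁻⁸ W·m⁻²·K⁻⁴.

P ≈ 272 W

Steady state: P = εσA T⁴.
A = 4πr² = 0.1099 m²; T⁴ = (476)⁴ = 5.134×10¹⁰ K⁴.
P = 0.85 × 5.67×10⁻⁸ × 0.1099 × 5.134×10¹⁰.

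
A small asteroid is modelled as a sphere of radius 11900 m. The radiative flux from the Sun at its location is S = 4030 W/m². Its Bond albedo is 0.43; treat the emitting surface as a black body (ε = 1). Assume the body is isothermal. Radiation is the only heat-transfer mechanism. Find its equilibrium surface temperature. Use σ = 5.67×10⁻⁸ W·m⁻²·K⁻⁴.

T ≈ 317 K

At equilibrium, absorbed power = emitted power.
Absorbing cross-section = πr² = 4.449×10⁸ m²; emitting surface = 4πr² = 1.780×10⁹ m² (ratio 4).
(1−a)S·A_cross = εσ·A_surf·T⁴  ⇒  T⁴ = (1−a)S/(4σ).
T⁴ = 0.570·4030/(4·5.67×10⁻⁸) = 1.013×10¹⁰ K⁴.
T = (1.013×10¹⁰)^(1/4).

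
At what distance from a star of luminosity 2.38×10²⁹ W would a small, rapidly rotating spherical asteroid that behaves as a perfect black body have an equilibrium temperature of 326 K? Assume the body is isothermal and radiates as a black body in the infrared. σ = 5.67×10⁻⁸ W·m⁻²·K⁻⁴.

For an isothermal black-emitting sphere, (1−a)S·πr² = σ·4πr²·T⁴ ⇒ S = 4σT⁴/(1−a).
S = 4·5.67×10⁻⁸·(326)⁴/1.00 = 2562 W/m².
Flux falls as S = L/(4πd²), so d = √(L/(4πS)) = √(2.38×10²⁹/(4π·2562)).

d ≈ 2.72×10¹² m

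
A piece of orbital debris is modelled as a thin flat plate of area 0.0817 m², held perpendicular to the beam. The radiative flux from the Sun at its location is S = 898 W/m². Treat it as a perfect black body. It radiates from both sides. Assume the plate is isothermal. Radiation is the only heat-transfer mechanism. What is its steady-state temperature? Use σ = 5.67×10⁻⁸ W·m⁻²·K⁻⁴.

T ≈ 298 K

At equilibrium, absorbed power = emitted power.
Absorbing cross-section = A = 0.08170 m²; emitting surface = 2A = 0.1634 m² (ratio 2).
S·A_cross = εσ·A_surf·T⁴  ⇒  T⁴ = S/(2σ).
T⁴ = 1.00·898/(2·5.67×10⁻⁸) = 7.919×10⁹ K⁴.
T = (7.919×10⁹)^(1/4).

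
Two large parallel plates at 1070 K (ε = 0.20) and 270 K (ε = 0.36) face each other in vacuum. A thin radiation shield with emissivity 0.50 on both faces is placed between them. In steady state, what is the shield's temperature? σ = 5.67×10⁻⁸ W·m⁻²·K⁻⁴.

T_s ≈ 845 K

In steady state the net flux on the hot side equals that on the cold side.
σ(T₁⁴−T_s⁴)/D₁ = σ(T_s⁴−T₂⁴)/D₂, with D₁ = 1/ε₁+1/ε_s−1 = 6.000, D₂ = 1/ε_s+1/ε₂−1 = 3.778.
Solve for T_s⁴: T_s⁴ = (D₂·T₁⁴ + D₁·T₂⁴)/(D₁+D₂) = 5.097×10¹¹ K⁴.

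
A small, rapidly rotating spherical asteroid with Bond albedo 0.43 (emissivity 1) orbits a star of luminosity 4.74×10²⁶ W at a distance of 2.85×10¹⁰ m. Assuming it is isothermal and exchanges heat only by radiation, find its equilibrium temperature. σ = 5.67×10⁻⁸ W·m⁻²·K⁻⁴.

First find the stellar flux at distance d: S = L/(4πd²) = 4.74×10²⁶/(4π·(2.85×10¹⁰)²) = 46440 W/m².
For an isothermal sphere, absorbed (1−a)S·πr² = emitted σ·4πr²·T⁴, so T⁴ = (1−a)S/(4σ).
T⁴ = 0.570·46440/(4·5.67×10⁻⁸) = 1.167×10¹¹ K⁴.

T ≈ 584 K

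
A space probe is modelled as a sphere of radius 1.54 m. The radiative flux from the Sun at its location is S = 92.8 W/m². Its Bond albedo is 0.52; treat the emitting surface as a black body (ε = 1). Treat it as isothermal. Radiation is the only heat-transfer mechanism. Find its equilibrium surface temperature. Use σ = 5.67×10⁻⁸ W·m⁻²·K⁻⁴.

T ≈ 118 K

At equilibrium, absorbed power = emitted power.
Absorbing cross-section = πr² = 7.451 m²; emitting surface = 4πr² = 29.80 m² (ratio 4).
(1−a)S·A_cross = εσ·A_surf·T⁴  ⇒  T⁴ = (1−a)S/(4σ).
T⁴ = 0.480·92.8/(4·5.67×10⁻⁸) = 1.964×10⁸ K⁴.
T = (1.964×10⁸)^(1/4).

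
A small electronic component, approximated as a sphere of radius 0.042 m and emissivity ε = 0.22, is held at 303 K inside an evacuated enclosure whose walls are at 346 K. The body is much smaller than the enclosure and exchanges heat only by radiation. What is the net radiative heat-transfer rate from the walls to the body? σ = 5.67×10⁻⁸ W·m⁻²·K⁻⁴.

P_net ≈ 1.63 W

For a small grey body in a large enclosure: P_net = εσA(T_body⁴ − T_wall⁴).
A = 4πr² = 0.02217 m²; T_body⁴ − T_wall⁴ = 8.429×10⁹ − 1.433×10¹⁰ = -5.903×10⁹ K⁴.
|P_net| = 0.22·5.67×10⁻⁸·0.02217·5.903×10⁹.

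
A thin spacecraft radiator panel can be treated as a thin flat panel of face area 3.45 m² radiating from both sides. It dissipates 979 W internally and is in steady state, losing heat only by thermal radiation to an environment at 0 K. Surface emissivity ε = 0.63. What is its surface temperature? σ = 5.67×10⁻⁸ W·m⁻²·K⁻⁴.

Steady state: internal power = radiated power, P = εσA T⁴.
Radiating area A = 2·3.45 = 6.900 m².
T⁴ = P/(εσA) = 979/(0.63·5.67×10⁻⁸·6.900) = 3.972×10⁹ K⁴.
T = (3.972×10⁹)^(1/4).

T ≈ 251 K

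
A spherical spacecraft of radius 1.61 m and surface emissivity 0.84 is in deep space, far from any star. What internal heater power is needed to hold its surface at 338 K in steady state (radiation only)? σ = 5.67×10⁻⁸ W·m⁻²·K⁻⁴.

P ≈ 20200 W

P = εσ·4πr²·T⁴.
4πr² = 32.57 m²; T⁴ = 1.305×10¹⁰ K⁴.
P = 0.84·5.67×10⁻⁸·32.57·1.305×10¹⁰.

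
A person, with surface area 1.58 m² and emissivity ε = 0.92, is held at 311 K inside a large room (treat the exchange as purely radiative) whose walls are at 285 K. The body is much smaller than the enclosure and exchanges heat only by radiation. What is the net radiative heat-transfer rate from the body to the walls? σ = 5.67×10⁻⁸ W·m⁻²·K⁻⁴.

P_net ≈ 227 W

For a small grey body in a large enclosure: P_net = εσA(T_body⁴ − T_wall⁴).
A = 1.58 m²; T_body⁴ − T_wall⁴ = 9.355×10⁹ − 6.598×10⁹ = 2.757×10⁹ K⁴.
|P_net| = 0.92·5.67×10⁻⁸·1.580·2.757×10⁹.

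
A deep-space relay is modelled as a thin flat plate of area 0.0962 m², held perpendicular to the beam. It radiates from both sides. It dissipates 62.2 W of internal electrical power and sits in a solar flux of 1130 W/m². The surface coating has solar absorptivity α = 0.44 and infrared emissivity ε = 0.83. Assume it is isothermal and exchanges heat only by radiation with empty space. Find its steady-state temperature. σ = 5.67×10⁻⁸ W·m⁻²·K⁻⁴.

T ≈ 332 K

At steady state, absorbed solar power + internal power = radiated power.
Absorbed: α·S·A_cross = 0.44·1130·0.09620 = 47.83 W (cross-section A).
Total input = 47.83 + 62.2 = 110.0 W.
Radiated: εσ·A_surf·T⁴ with A_surf = 2A = 0.1924 m².
T⁴ = 110.0/(0.83·5.67×10⁻⁸·0.1924) = 1.215×10¹⁰ K⁴.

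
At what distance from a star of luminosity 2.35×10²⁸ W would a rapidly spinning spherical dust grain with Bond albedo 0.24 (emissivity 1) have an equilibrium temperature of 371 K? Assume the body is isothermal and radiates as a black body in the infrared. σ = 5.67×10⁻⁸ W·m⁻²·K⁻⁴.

For an isothermal black-emitting sphere, (1−a)S·πr² = σ·4πr²·T⁴ ⇒ S = 4σT⁴/(1−a).
S = 4·5.67×10⁻⁸·(371)⁴/0.760 = 5654 W/m².
Flux falls as S = L/(4πd²), so d = √(L/(4πS)) = √(2.35×10²⁸/(4π·5654)).

d ≈ 5.75×10¹¹ m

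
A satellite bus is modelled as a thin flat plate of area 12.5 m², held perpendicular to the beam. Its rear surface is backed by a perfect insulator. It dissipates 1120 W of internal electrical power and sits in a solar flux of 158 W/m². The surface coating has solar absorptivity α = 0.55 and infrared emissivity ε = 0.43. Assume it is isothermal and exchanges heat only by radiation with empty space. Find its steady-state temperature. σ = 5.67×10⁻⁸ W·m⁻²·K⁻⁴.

At steady state, absorbed solar power + internal power = radiated power.
Absorbed: α·S·A_cross = 0.55·158·12.50 = 1086 W (cross-section A).
Total input = 1086 + 1120 = 2206 W.
Radiated: εσ·A_surf·T⁴ with A_surf = A = 12.50 m².
T⁴ = 2206/(0.43·5.67×10⁻⁸·12.50) = 7.239×10⁹ K⁴.

T ≈ 292 K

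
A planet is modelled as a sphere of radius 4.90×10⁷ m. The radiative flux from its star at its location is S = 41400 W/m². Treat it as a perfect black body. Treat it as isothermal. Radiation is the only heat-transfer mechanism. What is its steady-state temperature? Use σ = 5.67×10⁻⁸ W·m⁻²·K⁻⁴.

At equilibrium, absorbed power = emitted power.
Absorbing cross-section = πr² = 7.543×10¹⁵ m²; emitting surface = 4πr² = 3.017×10¹⁶ m² (ratio 4).
S·A_cross = εσ·A_surf·T⁴  ⇒  T⁴ = S/(4σ).
T⁴ = 1.00·41400/(4·5.67×10⁻⁸) = 1.825×10¹¹ K⁴.
T = (1.825×10¹¹)^(1/4).

T ≈ 654 K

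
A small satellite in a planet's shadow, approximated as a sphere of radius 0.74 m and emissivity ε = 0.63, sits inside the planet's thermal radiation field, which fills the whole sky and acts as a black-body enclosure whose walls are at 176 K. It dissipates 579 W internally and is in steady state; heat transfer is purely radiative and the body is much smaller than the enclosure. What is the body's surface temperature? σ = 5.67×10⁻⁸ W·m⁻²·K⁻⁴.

T ≈ 240 K

For a small grey body in a large enclosure, net radiated power = εσA(T⁴ − T_w⁴).
Steady state: P = εσA(T⁴ − T_w⁴) with A = 4πr² = 6.881 m².
T⁴ = P/(εσA) + T_w⁴ = 579/(0.63·5.67×10⁻⁸·6.881) + (176)⁴
    = 2.355×10⁹ + 9.595×10⁸ = 3.315×10⁹ K⁴.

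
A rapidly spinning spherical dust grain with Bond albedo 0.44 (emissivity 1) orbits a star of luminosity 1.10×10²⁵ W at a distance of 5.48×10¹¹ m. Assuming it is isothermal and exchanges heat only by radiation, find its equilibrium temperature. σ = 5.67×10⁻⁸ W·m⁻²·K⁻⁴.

T ≈ 51.8 K

First find the stellar flux at distance d: S = L/(4πd²) = 1.10×10²⁵/(4π·(5.48×10¹¹)²) = 2.915 W/m².
For an isothermal sphere, absorbed (1−a)S·πr² = emitted σ·4πr²·T⁴, so T⁴ = (1−a)S/(4σ).
T⁴ = 0.560·2.915/(4·5.67×10⁻⁸) = 7.197×10⁶ K⁴.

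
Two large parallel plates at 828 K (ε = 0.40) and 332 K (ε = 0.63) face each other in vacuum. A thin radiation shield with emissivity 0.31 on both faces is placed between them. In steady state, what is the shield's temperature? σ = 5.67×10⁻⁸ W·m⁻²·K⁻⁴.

In steady state the net flux on the hot side equals that on the cold side.
σ(T₁⁴−T_s⁴)/D₁ = σ(T_s⁴−T₂⁴)/D₂, with D₁ = 1/ε₁+1/ε_s−1 = 4.726, D₂ = 1/ε_s+1/ε₂−1 = 3.813.
Solve for T_s⁴: T_s⁴ = (D₂·T₁⁴ + D₁·T₂⁴)/(D₁+D₂) = 2.166×10¹¹ K⁴.

T_s ≈ 682 K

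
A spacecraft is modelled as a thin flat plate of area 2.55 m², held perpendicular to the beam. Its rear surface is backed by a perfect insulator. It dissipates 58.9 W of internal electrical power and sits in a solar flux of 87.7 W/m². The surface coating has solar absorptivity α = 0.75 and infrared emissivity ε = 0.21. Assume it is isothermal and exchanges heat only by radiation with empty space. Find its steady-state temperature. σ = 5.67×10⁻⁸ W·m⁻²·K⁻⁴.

T ≈ 294 K

At steady state, absorbed solar power + internal power = radiated power.
Absorbed: α·S·A_cross = 0.75·87.7·2.550 = 167.7 W (cross-section A).
Total input = 167.7 + 58.9 = 226.6 W.
Radiated: εσ·A_surf·T⁴ with A_surf = A = 2.550 m².
T⁴ = 226.6/(0.21·5.67×10⁻⁸·2.550) = 7.464×10⁹ K⁴.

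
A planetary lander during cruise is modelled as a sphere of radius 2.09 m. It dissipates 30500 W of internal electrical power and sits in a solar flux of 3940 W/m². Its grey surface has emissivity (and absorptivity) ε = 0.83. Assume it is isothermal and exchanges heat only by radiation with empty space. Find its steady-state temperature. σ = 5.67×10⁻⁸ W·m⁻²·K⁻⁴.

At steady state, absorbed solar power + internal power = radiated power.
Absorbed: α·S·A_cross = 0.83·3940·13.72 = 44880 W (cross-section πr²).
Total input = 44880 + 30500 = 75380 W.
Radiated: εσ·A_surf·T⁴ with A_surf = 4πr² = 54.89 m².
T⁴ = 75380/(0.83·5.67×10⁻⁸·54.89) = 2.918×10¹⁰ K⁴.

T ≈ 413 K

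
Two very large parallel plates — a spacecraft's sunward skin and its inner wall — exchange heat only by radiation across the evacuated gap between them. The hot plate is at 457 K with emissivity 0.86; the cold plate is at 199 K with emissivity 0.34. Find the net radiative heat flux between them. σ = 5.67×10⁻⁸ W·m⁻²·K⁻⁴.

For two infinite grey parallel plates, q = σ(T₁⁴ − T₂⁴)/(1/ε₁ + 1/ε₂ − 1).
T₁⁴ − T₂⁴ = 4.362×10¹⁰ − 1.568×10⁹ = 4.205×10¹⁰ K⁴.
1/ε₁ + 1/ε₂ − 1 = 1.163 + 2.941 − 1 = 3.104.
q = 5.67×10⁻⁸ × 4.205×10¹⁰ / 3.104.

q ≈ 768 W/m²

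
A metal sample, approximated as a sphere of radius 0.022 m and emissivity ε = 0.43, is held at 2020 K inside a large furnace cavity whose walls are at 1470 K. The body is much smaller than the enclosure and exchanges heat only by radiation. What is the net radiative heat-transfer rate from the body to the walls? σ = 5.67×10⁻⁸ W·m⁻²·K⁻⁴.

P_net ≈ 1780 W

For a small grey body in a large enclosure: P_net = εσA(T_body⁴ − T_wall⁴).
A = 4πr² = 0.006082 m²; T_body⁴ − T_wall⁴ = 1.665×10¹³ − 4.669×10¹² = 1.198×10¹³ K⁴.
|P_net| = 0.43·5.67×10⁻⁸·0.006082·1.198×10¹³.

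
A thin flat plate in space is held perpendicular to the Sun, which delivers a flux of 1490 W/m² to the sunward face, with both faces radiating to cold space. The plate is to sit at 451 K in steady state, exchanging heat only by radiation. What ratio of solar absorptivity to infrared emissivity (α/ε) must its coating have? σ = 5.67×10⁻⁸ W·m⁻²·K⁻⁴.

α/ε ≈ 3.15

Balance: αS·A = εσ·2A·T⁴ ⇒ α/ε = 2σT⁴/S.
α/ε = 2·5.67×10⁻⁸·(451)⁴/1490 = 2·5.67×10⁻⁸·4.137×10¹⁰/1490.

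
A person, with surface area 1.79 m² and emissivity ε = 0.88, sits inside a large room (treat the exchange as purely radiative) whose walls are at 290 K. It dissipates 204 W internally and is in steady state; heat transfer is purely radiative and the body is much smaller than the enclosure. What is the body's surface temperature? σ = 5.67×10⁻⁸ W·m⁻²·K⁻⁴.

For a small grey body in a large enclosure, net radiated power = εσA(T⁴ − T_w⁴).
Steady state: P = εσA(T⁴ − T_w⁴) with A = 1.79 m².
T⁴ = P/(εσA) + T_w⁴ = 204/(0.88·5.67×10⁻⁸·1.790) + (290)⁴
    = 2.284×10⁹ + 7.073×10⁹ = 9.357×10⁹ K⁴.

T ≈ 311 K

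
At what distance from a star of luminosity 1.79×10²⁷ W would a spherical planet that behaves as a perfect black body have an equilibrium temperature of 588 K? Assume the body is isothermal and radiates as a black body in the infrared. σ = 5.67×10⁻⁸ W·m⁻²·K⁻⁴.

For an isothermal black-emitting sphere, (1−a)S·πr² = σ·4πr²·T⁴ ⇒ S = 4σT⁴/(1−a).
S = 4·5.67×10⁻⁸·(588)⁴/1.00 = 27110 W/m².
Flux falls as S = L/(4πd²), so d = √(L/(4πS)) = √(1.79×10²⁷/(4π·27110)).

d ≈ 7.25×10¹⁰ m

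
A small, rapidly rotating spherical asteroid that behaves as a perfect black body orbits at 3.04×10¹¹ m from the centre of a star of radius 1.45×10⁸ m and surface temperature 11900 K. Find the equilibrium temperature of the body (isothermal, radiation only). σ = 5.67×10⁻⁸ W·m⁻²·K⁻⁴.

The star's surface emits σT_*⁴; at distance d the flux is S = σT_*⁴(R_*/d)².
S = 5.67×10⁻⁸·(11900)⁴·(1.45×10⁸/3.04×10¹¹)² = 258.7 W/m².
For an isothermal sphere T⁴ = (1−a)S/(4σ) = 1.141×10⁹ K⁴.

T ≈ 184 K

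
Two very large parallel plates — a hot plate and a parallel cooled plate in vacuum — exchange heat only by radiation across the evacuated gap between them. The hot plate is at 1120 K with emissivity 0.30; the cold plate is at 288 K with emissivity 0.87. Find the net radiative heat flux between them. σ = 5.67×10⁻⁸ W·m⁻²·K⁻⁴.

q ≈ 25500 W/m²

For two infinite grey parallel plates, q = σ(T₁⁴ − T₂⁴)/(1/ε₁ + 1/ε₂ − 1).
T₁⁴ − T₂⁴ = 1.574×10¹² − 6.880×10⁹ = 1.567×10¹² K⁴.
1/ε₁ + 1/ε₂ − 1 = 3.333 + 1.149 − 1 = 3.483.
q = 5.67×10⁻⁸ × 1.567×10¹² / 3.483.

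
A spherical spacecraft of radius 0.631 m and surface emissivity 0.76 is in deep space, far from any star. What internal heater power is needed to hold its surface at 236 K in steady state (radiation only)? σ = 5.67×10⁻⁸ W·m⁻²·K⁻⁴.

P = εσ·4πr²·T⁴.
4πr² = 5.003 m²; T⁴ = 3.102×10⁹ K⁴.
P = 0.76·5.67×10⁻⁸·5.003·3.102×10⁹.

P ≈ 669 W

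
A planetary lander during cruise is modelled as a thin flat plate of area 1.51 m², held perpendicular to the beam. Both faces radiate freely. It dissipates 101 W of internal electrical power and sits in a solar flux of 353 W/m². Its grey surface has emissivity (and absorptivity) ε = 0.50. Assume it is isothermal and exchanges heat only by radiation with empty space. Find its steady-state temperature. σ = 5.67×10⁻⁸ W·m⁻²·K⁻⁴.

T ≈ 256 K

At steady state, absorbed solar power + internal power = radiated power.
Absorbed: α·S·A_cross = 0.50·353·1.510 = 266.5 W (cross-section A).
Total input = 266.5 + 101 = 367.5 W.
Radiated: εσ·A_surf·T⁴ with A_surf = 2A = 3.020 m².
T⁴ = 367.5/(0.50·5.67×10⁻⁸·3.020) = 4.293×10⁹ K⁴.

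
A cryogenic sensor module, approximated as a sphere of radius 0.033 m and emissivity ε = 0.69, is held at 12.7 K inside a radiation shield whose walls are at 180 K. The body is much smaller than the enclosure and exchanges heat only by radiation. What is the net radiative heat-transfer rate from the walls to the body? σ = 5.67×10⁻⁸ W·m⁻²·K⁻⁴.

P_net ≈ 0.562 W

For a small grey body in a large enclosure: P_net = εσA(T_body⁴ − T_wall⁴).
A = 4πr² = 0.01368 m²; T_body⁴ − T_wall⁴ = 26010 − 1.050×10⁹ = -1.050×10⁹ K⁴.
|P_net| = 0.69·5.67×10⁻⁸·0.01368·1.050×10⁹.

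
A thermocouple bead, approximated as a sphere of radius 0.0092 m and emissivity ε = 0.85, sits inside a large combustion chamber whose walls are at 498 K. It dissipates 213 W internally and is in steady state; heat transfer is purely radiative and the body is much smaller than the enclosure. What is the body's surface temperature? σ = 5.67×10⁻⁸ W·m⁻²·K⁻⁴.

For a small grey body in a large enclosure, net radiated power = εσA(T⁴ − T_w⁴).
Steady state: P = εσA(T⁴ − T_w⁴) with A = 4πr² = 0.001064 m².
T⁴ = P/(εσA) + T_w⁴ = 213/(0.85·5.67×10⁻⁸·0.001064) + (498)⁴
    = 4.155×10¹² + 6.151×10¹⁰ = 4.217×10¹² K⁴.

T ≈ 1430 K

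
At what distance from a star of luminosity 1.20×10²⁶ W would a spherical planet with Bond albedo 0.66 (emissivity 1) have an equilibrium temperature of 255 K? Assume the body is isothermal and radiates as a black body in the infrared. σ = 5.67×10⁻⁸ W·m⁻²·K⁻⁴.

d ≈ 5.82×10¹⁰ m

For an isothermal black-emitting sphere, (1−a)S·πr² = σ·4πr²·T⁴ ⇒ S = 4σT⁴/(1−a).
S = 4·5.67×10⁻⁸·(255)⁴/0.340 = 2820 W/m².
Flux falls as S = L/(4πd²), so d = √(L/(4πS)) = √(1.20×10²⁶/(4π·2820)).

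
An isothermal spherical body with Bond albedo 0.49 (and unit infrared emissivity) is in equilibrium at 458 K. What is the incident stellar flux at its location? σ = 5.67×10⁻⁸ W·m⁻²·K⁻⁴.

(1−a)S·πr² = σ·4πr²·T⁴ ⇒ S = 4σT⁴/(1−a).
S = 4·5.67×10⁻⁸·4.400×10¹⁰/0.510.

S ≈ 19600 W/m²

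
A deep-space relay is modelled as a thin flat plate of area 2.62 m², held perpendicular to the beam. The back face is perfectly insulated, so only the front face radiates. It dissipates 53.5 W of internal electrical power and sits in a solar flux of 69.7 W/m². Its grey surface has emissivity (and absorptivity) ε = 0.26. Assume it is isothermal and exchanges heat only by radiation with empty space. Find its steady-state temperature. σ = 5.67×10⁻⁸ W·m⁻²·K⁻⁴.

T ≈ 226 K

At steady state, absorbed solar power + internal power = radiated power.
Absorbed: α·S·A_cross = 0.26·69.7·2.620 = 47.48 W (cross-section A).
Total input = 47.48 + 53.5 = 101.0 W.
Radiated: εσ·A_surf·T⁴ with A_surf = A = 2.620 m².
T⁴ = 101.0/(0.26·5.67×10⁻⁸·2.620) = 2.614×10⁹ K⁴.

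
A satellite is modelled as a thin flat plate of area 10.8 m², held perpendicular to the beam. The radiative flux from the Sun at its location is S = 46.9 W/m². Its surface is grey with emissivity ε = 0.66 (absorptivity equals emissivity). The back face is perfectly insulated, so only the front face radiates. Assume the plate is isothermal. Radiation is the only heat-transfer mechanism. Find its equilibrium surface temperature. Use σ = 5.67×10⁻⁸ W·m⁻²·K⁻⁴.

At equilibrium, absorbed power = emitted power.
Absorbing cross-section = A = 10.80 m²; emitting surface = A = 10.80 m² (ratio 1).
εS·A_cross = εσ·A_surf·T⁴  ⇒  T⁴ = S/(1σ)   (ε cancels).
T⁴ = 46.9/(1·5.67×10⁻⁸) = 8.272×10⁸ K⁴.
T = (8.272×10⁸)^(1/4).

T ≈ 170 K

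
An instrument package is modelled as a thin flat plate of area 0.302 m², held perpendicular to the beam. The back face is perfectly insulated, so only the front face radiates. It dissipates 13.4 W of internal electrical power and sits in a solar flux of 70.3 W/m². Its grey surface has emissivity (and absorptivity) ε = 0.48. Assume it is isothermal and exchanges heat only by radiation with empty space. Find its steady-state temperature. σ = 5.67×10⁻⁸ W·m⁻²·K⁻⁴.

At steady state, absorbed solar power + internal power = radiated power.
Absorbed: α·S·A_cross = 0.48·70.3·0.3020 = 10.19 W (cross-section A).
Total input = 10.19 + 13.4 = 23.59 W.
Radiated: εσ·A_surf·T⁴ with A_surf = A = 0.3020 m².
T⁴ = 23.59/(0.48·5.67×10⁻⁸·0.3020) = 2.870×10⁹ K⁴.

T ≈ 231 K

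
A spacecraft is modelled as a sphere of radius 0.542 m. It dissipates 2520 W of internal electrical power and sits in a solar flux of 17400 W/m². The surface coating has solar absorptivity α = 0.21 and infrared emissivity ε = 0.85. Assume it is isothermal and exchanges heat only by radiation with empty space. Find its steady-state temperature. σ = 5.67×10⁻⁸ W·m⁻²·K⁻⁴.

At steady state, absorbed solar power + internal power = radiated power.
Absorbed: α·S·A_cross = 0.21·17400·0.9229 = 3372 W (cross-section πr²).
Total input = 3372 + 2520 = 5892 W.
Radiated: εσ·A_surf·T⁴ with A_surf = 4πr² = 3.692 m².
T⁴ = 5892/(0.85·5.67×10⁻⁸·3.692) = 3.312×10¹⁰ K⁴.

T ≈ 427 K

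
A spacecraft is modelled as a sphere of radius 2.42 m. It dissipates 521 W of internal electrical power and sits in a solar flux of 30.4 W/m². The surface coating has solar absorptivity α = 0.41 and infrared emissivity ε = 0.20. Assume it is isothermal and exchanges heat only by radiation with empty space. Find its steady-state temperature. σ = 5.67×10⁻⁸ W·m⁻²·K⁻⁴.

T ≈ 173 K

At steady state, absorbed solar power + internal power = radiated power.
Absorbed: α·S·A_cross = 0.41·30.4·18.40 = 229.3 W (cross-section πr²).
Total input = 229.3 + 521 = 750.3 W.
Radiated: εσ·A_surf·T⁴ with A_surf = 4πr² = 73.59 m².
T⁴ = 750.3/(0.20·5.67×10⁻⁸·73.59) = 8.991×10⁸ K⁴.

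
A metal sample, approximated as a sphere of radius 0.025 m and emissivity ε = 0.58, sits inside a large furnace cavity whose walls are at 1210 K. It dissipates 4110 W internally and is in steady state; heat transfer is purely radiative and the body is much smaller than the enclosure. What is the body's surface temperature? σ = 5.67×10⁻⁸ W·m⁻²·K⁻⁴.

T ≈ 2060 K

For a small grey body in a large enclosure, net radiated power = εσA(T⁴ − T_w⁴).
Steady state: P = εσA(T⁴ − T_w⁴) with A = 4πr² = 0.007854 m².
T⁴ = P/(εσA) + T_w⁴ = 4110/(0.58·5.67×10⁻⁸·0.007854) + (1210)⁴
    = 1.591×10¹³ + 2.144×10¹² = 1.806×10¹³ K⁴.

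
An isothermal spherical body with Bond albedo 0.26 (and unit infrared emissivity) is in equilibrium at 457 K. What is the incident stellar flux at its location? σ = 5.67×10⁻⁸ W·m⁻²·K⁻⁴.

(1−a)S·πr² = σ·4πr²·T⁴ ⇒ S = 4σT⁴/(1−a).
S = 4·5.67×10⁻⁸·4.362×10¹⁰/0.740.

S ≈ 13400 W/m²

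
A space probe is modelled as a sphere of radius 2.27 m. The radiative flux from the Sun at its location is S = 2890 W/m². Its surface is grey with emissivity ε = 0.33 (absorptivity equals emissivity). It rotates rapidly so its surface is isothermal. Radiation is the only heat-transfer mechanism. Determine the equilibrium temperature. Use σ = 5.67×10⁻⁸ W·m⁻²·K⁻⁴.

T ≈ 336 K

At equilibrium, absorbed power = emitted power.
Absorbing cross-section = πr² = 16.19 m²; emitting surface = 4πr² = 64.75 m² (ratio 4).
εS·A_cross = εσ·A_surf·T⁴  ⇒  T⁴ = S/(4σ)   (ε cancels).
T⁴ = 2890/(4·5.67×10⁻⁸) = 1.274×10¹⁰ K⁴.
T = (1.274×10¹⁰)^(1/4).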